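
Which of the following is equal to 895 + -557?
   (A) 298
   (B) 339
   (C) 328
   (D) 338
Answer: D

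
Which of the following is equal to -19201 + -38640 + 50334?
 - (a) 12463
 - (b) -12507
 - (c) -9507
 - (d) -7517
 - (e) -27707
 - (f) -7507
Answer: f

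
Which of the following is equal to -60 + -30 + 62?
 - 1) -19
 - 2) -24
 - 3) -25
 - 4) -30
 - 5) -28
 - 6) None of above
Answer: 5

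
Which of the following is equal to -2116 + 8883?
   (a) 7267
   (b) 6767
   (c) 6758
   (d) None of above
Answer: b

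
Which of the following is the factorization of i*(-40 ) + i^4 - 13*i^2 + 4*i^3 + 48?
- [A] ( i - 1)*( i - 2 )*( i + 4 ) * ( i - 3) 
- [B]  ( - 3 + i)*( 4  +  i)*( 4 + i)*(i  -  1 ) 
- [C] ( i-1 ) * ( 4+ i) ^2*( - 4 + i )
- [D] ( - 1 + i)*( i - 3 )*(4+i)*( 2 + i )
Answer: B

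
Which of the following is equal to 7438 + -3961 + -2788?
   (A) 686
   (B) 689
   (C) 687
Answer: B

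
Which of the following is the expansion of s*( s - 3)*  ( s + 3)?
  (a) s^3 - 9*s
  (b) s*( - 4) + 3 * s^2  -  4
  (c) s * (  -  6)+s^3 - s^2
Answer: a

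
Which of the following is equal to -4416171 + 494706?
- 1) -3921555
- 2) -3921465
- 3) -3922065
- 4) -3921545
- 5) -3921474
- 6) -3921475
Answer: 2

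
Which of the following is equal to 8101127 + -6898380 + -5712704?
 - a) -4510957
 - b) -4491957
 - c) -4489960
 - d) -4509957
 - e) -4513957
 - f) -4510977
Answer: d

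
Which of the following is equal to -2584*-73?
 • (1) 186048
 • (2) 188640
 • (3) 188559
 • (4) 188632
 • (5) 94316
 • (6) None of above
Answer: 4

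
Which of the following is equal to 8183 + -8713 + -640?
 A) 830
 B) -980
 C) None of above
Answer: C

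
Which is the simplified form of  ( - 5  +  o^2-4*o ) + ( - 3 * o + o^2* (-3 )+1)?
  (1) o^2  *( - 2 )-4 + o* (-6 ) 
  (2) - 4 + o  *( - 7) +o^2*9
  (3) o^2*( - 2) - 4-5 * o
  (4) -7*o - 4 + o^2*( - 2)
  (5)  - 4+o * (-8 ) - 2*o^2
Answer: 4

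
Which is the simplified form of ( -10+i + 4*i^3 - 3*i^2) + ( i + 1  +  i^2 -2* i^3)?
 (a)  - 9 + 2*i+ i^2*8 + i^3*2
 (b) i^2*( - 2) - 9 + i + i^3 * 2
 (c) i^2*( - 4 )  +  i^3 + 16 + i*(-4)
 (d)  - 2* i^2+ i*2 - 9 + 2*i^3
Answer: d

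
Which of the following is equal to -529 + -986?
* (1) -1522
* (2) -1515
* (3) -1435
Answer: 2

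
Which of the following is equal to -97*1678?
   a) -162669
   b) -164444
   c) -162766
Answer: c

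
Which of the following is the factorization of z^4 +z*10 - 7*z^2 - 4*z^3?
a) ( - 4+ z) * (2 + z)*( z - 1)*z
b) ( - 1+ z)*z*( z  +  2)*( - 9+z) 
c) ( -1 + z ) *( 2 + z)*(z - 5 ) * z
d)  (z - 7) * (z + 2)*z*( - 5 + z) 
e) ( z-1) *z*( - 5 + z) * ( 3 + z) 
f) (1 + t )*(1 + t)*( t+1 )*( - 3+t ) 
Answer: c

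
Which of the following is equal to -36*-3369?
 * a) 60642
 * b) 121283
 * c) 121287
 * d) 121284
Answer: d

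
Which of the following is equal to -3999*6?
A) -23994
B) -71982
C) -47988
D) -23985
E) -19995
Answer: A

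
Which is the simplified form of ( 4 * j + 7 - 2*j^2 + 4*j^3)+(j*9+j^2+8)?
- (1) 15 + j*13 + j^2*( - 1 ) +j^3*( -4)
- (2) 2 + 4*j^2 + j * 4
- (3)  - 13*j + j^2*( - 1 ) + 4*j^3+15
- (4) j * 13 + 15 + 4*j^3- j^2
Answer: 4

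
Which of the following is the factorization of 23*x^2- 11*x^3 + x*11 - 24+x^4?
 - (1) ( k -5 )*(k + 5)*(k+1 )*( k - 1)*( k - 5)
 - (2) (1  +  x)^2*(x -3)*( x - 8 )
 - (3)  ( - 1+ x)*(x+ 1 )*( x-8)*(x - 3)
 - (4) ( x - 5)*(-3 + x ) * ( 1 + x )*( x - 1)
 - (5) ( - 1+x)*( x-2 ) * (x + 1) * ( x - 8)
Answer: 3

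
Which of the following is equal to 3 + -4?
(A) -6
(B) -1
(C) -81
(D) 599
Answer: B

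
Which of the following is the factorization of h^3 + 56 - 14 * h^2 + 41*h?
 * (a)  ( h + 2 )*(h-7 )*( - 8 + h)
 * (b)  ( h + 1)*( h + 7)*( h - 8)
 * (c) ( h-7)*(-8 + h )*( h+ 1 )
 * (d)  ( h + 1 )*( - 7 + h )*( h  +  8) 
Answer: c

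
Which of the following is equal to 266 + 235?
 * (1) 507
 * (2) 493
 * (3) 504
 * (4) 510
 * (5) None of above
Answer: 5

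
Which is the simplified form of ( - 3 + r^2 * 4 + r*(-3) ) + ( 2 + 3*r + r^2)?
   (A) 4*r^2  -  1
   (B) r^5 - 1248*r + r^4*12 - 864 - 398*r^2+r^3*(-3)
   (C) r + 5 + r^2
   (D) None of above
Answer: D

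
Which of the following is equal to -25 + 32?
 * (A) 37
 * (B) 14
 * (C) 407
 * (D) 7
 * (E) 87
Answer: D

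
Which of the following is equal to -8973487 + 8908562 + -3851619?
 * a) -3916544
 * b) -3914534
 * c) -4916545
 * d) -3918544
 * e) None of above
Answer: a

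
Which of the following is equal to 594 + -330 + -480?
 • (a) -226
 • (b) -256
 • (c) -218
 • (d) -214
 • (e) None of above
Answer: e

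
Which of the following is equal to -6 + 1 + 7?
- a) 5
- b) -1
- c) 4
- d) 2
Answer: d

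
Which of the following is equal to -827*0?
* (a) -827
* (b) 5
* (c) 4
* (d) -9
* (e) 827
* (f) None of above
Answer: f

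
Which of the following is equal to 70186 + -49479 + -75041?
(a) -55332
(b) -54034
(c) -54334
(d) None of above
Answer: c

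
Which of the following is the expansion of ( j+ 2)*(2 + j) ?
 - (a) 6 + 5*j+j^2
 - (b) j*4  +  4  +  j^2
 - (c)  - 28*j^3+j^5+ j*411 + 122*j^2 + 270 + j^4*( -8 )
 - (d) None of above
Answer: b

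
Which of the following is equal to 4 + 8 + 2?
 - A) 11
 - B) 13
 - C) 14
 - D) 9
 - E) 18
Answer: C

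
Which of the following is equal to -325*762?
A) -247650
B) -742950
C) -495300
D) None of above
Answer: A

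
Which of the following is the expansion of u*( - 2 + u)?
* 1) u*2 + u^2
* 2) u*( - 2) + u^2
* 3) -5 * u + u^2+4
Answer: 2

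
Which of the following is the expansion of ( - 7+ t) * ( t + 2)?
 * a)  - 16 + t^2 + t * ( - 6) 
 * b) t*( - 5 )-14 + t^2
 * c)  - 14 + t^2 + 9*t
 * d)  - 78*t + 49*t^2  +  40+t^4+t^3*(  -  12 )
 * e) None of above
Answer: b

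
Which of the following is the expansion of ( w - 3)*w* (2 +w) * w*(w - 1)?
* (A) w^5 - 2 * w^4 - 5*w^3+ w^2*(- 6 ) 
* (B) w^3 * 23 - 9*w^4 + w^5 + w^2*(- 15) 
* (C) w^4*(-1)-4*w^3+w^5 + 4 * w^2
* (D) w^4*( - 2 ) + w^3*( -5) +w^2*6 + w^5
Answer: D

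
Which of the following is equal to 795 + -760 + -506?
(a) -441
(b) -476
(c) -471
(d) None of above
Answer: c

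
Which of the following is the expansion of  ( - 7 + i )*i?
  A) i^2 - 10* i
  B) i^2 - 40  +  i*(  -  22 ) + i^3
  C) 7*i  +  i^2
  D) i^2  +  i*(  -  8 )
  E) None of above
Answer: E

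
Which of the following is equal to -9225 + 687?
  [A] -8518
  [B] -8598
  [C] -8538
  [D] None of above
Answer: C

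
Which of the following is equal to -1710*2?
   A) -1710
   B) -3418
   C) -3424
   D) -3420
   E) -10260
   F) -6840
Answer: D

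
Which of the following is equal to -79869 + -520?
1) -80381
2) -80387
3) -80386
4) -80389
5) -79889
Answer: 4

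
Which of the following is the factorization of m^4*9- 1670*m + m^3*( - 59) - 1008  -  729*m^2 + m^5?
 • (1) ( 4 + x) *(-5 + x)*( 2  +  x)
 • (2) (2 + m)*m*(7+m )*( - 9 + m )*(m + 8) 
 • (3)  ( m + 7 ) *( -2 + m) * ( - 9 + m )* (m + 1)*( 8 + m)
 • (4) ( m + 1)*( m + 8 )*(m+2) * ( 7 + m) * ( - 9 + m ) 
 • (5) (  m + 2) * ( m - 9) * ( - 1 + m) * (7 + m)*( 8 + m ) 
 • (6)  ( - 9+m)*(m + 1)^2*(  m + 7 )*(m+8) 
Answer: 4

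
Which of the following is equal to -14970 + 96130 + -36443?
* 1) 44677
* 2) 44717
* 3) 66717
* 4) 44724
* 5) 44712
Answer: 2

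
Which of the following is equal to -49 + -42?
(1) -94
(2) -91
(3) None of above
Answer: 2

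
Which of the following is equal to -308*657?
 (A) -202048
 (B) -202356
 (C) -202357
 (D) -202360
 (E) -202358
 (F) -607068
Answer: B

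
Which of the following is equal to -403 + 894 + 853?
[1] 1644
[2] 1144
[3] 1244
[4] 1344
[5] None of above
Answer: 4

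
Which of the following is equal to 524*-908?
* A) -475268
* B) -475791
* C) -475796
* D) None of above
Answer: D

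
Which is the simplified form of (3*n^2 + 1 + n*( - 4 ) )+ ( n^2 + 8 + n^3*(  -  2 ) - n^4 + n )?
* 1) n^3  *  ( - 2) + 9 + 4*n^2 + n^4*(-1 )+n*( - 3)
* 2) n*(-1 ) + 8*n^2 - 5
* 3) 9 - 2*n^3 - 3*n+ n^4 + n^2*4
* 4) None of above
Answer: 1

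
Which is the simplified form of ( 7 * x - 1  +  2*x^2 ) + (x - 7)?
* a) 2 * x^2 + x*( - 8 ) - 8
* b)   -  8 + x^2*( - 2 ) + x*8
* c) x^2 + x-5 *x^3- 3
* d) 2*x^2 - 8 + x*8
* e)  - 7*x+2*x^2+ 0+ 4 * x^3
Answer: d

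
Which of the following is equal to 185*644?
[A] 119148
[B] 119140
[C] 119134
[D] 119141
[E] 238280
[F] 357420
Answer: B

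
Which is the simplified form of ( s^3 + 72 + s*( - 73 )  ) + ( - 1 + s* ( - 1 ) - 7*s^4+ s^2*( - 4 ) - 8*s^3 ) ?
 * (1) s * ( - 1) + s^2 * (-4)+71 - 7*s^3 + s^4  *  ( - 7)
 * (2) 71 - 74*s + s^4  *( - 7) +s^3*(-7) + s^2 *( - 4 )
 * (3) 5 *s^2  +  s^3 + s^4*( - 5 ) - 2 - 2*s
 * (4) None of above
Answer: 2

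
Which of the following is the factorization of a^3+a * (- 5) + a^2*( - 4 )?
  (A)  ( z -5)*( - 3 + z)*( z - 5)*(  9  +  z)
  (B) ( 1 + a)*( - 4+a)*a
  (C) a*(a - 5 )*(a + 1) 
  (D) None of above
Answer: C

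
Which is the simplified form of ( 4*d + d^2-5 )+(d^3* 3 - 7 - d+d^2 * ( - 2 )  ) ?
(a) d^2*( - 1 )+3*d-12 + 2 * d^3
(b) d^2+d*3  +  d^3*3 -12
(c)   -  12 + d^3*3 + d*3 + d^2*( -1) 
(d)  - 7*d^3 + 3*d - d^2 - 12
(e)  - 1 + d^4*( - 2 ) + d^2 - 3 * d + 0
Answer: c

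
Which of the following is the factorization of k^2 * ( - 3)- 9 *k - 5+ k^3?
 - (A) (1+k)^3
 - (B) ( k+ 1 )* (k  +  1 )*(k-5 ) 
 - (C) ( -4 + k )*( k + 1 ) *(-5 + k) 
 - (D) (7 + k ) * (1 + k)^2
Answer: B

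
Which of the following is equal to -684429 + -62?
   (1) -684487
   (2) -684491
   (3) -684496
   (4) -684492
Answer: 2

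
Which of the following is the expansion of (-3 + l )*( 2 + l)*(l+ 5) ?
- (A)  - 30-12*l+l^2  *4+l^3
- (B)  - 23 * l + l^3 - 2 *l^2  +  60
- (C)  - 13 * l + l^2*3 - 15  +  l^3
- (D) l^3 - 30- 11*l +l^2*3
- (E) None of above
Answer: E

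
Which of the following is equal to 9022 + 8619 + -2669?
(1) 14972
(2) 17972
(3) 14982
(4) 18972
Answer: 1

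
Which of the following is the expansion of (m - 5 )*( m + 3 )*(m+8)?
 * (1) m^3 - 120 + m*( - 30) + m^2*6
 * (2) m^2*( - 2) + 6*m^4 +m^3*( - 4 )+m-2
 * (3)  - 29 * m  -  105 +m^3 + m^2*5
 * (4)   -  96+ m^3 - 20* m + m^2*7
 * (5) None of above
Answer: 5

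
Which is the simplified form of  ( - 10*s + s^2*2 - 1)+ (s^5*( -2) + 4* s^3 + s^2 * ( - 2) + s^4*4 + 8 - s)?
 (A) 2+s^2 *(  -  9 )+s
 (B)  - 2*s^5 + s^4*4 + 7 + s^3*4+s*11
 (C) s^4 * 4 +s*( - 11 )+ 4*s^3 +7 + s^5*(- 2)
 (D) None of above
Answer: C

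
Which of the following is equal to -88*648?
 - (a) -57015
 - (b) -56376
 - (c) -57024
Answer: c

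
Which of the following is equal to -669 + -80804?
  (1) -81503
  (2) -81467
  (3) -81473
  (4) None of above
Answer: 3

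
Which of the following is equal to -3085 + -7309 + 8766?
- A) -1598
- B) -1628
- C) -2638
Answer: B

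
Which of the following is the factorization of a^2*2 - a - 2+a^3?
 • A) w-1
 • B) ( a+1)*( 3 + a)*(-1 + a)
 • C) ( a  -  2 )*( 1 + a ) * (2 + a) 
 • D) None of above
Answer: D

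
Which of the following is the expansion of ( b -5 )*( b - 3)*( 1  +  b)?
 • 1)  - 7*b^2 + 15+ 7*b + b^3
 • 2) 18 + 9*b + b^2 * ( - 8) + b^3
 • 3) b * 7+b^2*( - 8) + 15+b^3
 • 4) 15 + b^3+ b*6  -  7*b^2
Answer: 1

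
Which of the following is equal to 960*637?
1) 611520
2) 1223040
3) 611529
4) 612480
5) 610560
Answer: 1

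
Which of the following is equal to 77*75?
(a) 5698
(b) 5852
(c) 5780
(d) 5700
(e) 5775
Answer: e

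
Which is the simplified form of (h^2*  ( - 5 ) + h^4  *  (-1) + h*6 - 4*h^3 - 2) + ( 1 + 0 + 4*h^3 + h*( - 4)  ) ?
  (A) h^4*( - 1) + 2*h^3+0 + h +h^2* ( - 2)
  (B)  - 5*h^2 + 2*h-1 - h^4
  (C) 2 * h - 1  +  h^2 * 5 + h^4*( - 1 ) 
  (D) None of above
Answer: B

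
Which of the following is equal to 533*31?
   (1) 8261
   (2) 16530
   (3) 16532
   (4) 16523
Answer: 4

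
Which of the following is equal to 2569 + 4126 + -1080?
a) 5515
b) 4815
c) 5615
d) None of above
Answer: c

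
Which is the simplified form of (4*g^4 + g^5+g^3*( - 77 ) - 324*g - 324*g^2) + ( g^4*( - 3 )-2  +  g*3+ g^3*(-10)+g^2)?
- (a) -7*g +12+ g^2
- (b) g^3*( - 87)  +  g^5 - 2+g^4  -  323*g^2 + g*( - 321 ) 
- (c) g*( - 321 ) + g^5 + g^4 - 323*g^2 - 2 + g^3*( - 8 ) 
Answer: b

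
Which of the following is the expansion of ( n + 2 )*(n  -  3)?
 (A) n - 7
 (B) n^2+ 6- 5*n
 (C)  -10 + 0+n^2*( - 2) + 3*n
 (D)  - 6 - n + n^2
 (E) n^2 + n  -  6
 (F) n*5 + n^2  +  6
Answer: D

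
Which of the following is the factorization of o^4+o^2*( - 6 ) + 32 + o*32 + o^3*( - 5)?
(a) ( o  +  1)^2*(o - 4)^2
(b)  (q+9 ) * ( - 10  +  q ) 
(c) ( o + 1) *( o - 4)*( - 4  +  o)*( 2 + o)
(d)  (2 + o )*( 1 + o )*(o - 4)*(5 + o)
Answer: c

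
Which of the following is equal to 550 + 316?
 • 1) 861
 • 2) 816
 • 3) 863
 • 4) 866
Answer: 4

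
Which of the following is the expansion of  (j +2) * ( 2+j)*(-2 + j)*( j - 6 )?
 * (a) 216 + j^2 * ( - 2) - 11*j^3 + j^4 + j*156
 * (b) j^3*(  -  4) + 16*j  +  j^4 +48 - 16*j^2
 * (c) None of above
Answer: b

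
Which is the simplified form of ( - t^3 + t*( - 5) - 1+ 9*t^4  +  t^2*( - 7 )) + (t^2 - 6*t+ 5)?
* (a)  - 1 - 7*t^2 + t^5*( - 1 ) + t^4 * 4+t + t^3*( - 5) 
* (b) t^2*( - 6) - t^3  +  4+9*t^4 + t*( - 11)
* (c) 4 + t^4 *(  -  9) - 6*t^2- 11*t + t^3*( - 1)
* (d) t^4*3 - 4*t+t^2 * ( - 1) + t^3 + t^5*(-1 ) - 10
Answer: b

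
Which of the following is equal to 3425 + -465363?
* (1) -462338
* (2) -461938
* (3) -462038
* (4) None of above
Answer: 2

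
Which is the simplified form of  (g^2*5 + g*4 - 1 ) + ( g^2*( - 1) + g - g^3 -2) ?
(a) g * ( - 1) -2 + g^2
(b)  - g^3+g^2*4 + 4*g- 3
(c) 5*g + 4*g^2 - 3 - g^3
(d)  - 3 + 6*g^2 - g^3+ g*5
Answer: c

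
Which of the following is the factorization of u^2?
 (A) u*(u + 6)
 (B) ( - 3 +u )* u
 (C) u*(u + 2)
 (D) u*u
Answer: D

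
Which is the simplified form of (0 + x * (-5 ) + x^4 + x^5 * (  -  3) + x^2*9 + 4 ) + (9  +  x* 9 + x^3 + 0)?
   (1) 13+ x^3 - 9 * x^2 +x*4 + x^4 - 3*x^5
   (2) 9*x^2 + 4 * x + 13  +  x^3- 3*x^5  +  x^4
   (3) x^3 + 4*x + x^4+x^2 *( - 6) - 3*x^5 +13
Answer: 2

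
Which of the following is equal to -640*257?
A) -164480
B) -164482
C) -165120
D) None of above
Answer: A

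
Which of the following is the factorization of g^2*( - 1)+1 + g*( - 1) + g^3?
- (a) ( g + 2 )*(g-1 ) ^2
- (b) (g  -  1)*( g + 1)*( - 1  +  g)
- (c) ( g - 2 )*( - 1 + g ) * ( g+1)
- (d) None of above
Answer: b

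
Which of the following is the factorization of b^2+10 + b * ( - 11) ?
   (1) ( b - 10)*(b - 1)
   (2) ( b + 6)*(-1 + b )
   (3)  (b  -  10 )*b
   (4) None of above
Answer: 1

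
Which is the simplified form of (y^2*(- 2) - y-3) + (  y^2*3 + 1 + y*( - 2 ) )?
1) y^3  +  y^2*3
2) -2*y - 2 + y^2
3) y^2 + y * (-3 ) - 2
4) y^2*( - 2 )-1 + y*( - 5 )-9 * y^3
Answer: 3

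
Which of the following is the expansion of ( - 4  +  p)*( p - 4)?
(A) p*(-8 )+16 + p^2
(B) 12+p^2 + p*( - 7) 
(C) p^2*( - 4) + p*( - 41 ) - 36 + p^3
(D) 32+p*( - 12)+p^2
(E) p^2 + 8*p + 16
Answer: A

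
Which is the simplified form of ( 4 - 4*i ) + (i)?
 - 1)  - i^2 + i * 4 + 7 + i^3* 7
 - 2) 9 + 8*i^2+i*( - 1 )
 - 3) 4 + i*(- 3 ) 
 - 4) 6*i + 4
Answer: 3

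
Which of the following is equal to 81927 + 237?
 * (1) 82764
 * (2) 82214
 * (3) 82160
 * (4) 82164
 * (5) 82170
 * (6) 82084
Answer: 4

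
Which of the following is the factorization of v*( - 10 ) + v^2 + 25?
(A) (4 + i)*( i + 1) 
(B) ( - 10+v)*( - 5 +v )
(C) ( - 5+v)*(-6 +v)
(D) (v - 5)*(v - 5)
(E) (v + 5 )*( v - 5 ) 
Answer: D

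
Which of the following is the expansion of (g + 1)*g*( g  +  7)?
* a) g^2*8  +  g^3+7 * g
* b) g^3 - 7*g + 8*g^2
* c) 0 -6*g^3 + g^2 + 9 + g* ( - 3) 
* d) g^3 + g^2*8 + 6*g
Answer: a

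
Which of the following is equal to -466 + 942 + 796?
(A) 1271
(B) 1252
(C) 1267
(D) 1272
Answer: D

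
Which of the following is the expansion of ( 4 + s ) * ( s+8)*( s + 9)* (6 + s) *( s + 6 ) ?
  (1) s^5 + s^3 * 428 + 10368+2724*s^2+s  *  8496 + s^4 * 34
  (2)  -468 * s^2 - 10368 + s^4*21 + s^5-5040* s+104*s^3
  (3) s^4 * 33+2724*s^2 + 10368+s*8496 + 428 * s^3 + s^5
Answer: 3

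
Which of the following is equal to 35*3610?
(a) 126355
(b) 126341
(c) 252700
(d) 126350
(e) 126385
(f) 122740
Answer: d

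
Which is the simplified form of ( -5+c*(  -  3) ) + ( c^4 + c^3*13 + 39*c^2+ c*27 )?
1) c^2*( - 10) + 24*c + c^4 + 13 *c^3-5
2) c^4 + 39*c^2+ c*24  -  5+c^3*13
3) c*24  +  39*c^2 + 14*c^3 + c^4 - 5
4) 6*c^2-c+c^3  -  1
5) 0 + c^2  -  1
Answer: 2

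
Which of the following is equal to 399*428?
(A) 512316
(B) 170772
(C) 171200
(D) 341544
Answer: B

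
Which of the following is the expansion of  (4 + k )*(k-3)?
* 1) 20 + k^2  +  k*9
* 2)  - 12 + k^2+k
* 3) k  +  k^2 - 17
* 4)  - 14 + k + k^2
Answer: 2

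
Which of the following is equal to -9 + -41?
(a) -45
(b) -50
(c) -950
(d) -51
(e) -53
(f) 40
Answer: b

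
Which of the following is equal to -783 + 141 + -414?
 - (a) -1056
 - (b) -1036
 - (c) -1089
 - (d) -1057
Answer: a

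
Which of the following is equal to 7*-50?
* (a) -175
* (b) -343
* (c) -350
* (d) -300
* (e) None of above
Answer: c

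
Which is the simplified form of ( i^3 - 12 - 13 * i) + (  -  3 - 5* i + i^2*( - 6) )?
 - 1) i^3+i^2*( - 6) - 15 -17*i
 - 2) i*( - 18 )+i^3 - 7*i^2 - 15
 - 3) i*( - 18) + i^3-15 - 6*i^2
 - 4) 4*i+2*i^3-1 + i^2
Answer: 3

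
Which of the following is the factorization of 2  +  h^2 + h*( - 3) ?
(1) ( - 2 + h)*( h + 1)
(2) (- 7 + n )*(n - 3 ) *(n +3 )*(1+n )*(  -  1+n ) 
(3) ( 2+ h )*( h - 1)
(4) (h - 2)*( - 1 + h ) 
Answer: 4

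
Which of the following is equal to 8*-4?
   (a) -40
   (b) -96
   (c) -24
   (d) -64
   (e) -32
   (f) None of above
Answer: e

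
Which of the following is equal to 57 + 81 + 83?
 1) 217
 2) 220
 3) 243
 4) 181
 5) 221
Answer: 5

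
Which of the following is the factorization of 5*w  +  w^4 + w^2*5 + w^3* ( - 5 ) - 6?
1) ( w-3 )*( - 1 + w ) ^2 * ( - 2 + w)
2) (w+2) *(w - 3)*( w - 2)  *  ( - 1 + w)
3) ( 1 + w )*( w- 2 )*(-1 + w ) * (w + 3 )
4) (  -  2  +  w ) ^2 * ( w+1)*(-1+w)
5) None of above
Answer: 5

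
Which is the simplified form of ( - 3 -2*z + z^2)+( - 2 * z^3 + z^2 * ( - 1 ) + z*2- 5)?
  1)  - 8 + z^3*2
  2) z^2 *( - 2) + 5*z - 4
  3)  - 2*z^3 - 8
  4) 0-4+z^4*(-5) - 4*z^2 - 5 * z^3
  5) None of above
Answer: 3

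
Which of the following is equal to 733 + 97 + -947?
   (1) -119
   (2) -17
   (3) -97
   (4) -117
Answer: 4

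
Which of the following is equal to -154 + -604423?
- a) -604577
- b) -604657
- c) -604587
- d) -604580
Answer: a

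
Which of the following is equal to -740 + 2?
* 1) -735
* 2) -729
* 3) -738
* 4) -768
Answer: 3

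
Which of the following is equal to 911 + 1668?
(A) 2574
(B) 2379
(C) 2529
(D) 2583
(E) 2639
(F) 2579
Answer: F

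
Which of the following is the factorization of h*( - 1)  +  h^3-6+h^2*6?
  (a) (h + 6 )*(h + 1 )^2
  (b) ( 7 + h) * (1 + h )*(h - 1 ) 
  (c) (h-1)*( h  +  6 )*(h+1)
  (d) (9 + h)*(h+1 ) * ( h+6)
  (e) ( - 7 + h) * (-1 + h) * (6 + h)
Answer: c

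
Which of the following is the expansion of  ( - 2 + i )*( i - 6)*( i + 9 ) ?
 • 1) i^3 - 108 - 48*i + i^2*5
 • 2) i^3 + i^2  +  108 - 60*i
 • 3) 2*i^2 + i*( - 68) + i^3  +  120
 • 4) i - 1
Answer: 2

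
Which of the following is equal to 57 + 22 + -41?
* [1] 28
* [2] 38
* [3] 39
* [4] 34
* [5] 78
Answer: 2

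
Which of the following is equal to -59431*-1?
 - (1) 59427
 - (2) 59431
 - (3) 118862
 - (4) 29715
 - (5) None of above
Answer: 2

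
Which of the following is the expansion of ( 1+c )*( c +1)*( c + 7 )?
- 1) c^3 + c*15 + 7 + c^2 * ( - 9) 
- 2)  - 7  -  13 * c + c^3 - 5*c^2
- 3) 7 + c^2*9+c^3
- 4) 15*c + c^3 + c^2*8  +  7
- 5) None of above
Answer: 5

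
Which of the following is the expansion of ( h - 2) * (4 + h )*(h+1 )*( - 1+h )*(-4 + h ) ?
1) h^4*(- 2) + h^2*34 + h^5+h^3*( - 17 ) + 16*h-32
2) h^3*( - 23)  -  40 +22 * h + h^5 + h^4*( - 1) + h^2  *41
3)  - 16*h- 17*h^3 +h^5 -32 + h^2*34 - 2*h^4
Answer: 1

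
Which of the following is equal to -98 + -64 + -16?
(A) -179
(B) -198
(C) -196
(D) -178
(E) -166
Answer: D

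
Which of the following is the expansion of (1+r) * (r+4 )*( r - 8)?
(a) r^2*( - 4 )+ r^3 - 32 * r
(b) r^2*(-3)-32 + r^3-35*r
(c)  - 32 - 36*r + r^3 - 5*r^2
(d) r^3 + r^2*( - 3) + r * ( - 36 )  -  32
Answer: d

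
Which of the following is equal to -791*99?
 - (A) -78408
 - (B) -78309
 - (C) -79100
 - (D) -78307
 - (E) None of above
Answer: B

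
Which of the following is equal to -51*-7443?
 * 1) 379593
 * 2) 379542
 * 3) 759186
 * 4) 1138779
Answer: 1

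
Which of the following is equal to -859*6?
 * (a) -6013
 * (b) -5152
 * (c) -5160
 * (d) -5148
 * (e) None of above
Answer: e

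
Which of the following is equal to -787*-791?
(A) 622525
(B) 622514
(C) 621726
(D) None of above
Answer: D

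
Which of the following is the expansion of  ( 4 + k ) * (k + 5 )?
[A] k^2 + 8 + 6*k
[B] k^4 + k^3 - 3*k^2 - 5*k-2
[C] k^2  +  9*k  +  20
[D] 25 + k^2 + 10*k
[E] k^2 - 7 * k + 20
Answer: C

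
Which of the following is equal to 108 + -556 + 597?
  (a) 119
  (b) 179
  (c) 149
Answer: c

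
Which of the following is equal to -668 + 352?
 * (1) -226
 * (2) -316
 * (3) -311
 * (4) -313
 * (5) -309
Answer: 2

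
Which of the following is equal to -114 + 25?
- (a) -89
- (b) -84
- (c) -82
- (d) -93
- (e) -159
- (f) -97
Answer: a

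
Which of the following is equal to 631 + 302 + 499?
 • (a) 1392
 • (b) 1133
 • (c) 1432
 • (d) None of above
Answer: c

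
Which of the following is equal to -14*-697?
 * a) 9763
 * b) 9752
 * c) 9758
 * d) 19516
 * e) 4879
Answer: c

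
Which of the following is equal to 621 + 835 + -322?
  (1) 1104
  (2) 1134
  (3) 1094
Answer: 2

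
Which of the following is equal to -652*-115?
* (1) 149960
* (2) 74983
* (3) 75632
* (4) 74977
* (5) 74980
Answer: 5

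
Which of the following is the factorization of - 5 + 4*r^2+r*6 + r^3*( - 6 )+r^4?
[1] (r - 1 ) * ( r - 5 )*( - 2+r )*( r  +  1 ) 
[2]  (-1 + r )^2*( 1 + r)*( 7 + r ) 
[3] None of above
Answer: 3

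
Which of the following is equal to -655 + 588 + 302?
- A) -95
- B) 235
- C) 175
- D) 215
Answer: B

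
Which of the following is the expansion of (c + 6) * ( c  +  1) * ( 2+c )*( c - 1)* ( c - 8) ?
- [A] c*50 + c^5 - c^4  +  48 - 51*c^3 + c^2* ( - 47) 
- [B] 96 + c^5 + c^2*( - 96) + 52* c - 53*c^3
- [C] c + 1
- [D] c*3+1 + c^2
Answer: B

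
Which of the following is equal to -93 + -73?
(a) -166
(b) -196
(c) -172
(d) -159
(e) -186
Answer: a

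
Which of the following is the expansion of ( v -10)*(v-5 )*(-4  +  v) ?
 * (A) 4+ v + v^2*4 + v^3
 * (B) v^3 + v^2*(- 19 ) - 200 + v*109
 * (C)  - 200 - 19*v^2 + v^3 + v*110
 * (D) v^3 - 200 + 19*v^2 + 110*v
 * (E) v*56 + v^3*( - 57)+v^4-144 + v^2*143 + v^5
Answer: C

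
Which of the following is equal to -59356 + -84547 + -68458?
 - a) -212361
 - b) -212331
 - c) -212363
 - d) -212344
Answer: a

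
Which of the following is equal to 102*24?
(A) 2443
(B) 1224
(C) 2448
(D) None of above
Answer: C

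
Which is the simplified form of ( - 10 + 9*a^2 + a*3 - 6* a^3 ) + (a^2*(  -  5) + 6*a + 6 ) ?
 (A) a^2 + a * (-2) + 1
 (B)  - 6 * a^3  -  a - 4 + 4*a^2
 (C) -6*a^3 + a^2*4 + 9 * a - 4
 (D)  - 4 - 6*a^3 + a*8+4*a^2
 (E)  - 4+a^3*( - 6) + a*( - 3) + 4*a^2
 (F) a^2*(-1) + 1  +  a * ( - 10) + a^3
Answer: C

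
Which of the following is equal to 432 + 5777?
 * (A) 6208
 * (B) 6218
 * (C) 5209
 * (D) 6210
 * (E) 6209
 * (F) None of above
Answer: E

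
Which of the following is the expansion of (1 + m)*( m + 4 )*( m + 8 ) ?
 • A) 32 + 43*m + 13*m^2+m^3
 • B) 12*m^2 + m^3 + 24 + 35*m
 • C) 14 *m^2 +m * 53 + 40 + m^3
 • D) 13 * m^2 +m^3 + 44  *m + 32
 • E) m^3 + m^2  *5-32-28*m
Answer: D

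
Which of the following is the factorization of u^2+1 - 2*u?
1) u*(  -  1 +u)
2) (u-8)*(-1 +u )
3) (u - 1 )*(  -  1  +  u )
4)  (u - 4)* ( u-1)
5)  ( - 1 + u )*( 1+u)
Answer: 3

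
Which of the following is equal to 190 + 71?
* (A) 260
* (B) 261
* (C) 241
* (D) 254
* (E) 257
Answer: B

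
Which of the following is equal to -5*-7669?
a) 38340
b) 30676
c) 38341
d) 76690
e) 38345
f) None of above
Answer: e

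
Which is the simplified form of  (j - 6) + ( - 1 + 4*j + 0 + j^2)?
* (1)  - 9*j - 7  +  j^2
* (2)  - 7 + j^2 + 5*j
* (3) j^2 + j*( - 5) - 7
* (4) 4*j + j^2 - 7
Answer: 2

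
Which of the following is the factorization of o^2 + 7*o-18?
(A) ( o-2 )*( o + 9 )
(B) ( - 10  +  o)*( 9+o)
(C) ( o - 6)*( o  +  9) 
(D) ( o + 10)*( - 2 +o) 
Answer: A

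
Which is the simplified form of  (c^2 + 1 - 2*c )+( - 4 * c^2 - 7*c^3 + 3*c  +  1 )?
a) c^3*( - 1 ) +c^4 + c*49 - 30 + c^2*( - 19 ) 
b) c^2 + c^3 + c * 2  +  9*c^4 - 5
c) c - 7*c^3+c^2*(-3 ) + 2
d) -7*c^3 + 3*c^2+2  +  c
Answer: c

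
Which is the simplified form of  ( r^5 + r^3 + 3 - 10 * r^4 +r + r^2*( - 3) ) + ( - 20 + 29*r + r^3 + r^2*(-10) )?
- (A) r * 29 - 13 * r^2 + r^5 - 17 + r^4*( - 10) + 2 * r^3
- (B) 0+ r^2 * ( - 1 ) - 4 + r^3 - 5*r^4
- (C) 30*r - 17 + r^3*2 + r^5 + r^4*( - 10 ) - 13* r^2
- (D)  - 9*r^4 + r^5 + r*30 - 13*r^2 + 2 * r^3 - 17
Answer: C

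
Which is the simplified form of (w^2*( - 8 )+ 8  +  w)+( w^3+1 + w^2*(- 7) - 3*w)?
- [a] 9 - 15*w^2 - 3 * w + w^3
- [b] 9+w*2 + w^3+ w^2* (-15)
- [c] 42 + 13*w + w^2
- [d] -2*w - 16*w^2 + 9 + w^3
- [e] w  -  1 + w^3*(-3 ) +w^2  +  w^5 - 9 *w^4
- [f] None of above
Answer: f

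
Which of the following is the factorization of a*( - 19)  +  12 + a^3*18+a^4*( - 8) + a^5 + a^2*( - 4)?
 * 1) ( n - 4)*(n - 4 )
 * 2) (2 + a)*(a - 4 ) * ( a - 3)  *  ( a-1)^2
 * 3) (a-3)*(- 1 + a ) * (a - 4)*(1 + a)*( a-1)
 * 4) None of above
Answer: 3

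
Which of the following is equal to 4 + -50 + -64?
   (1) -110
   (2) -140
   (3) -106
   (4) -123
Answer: 1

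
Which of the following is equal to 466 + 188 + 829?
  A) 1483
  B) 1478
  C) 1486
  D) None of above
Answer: A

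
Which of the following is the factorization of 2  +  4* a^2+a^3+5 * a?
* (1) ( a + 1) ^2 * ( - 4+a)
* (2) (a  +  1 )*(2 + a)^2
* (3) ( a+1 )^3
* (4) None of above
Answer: 4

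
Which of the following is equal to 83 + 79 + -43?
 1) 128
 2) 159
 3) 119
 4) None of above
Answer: 3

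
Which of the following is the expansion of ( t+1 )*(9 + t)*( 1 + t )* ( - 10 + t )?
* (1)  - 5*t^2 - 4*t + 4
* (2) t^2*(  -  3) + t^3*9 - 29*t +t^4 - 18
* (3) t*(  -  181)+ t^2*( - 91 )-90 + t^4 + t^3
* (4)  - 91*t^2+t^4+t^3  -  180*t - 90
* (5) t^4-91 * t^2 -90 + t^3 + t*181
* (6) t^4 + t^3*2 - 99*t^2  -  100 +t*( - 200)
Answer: 3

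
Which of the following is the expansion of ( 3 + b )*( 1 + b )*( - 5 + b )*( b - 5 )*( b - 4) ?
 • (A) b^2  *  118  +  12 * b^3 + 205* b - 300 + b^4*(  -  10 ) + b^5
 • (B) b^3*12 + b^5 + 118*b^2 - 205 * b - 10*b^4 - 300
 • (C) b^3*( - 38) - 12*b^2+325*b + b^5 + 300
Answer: B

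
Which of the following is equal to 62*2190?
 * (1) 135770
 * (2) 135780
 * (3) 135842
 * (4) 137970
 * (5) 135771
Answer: 2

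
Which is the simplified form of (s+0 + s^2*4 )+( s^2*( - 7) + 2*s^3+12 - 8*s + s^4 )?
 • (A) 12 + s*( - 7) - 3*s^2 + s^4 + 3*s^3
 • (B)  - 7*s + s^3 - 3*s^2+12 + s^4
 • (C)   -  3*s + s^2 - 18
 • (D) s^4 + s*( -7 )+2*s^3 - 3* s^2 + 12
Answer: D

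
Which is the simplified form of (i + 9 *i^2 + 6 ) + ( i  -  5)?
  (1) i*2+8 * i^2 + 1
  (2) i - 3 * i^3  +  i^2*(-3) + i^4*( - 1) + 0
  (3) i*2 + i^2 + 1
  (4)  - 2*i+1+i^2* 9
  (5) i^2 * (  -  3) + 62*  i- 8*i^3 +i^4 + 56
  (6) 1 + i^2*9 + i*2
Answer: 6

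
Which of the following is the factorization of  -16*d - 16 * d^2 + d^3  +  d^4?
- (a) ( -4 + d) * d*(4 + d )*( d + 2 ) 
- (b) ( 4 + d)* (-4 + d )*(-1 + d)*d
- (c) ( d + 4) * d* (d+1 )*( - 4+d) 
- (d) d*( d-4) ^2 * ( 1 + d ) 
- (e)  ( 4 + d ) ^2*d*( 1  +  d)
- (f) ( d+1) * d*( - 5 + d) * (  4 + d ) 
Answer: c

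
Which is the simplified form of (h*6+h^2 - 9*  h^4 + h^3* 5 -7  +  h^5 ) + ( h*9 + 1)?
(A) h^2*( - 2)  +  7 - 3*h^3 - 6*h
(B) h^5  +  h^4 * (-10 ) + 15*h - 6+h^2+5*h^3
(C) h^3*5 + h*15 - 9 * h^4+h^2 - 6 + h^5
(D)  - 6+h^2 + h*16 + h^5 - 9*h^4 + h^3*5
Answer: C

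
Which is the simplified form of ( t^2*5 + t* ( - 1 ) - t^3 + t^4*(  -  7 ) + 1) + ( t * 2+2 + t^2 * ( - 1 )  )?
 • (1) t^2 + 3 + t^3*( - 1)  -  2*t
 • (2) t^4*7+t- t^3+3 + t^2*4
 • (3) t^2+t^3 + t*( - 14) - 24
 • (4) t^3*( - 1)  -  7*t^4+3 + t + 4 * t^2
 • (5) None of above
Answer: 4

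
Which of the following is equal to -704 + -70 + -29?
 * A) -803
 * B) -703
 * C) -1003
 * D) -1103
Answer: A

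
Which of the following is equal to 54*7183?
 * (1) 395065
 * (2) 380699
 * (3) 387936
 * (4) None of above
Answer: 4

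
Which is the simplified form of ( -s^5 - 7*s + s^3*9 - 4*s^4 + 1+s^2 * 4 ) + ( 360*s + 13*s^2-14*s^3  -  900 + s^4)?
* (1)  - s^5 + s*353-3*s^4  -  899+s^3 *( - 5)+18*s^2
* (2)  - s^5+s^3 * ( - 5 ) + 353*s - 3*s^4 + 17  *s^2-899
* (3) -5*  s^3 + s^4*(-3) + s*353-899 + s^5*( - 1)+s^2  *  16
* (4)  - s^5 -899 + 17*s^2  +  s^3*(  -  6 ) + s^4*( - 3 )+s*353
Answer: 2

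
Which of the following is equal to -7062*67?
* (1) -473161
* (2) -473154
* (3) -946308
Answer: 2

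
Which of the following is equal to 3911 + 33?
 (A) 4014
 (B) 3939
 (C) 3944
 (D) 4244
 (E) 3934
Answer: C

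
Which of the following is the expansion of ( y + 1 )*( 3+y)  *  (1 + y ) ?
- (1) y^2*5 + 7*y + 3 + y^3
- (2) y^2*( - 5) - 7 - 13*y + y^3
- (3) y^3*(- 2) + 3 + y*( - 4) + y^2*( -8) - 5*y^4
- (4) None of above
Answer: 1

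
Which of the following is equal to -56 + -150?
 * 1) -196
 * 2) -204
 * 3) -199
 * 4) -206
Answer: 4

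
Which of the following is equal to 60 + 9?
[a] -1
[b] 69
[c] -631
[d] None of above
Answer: b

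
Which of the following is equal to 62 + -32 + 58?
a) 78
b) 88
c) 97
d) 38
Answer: b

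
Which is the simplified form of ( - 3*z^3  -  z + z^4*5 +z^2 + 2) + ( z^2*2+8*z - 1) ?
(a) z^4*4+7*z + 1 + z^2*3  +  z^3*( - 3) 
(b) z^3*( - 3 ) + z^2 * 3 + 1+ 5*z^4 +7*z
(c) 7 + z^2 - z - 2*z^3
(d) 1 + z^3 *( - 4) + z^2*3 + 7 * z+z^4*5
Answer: b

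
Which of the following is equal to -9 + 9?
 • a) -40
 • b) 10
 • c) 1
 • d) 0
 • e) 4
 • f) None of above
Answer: d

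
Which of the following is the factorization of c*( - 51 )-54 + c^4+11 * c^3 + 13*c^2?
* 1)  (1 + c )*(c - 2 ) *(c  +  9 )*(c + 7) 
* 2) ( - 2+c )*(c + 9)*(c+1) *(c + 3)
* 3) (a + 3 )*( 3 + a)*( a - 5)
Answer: 2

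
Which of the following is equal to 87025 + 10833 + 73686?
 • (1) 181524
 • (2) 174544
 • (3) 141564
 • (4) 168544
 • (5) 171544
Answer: 5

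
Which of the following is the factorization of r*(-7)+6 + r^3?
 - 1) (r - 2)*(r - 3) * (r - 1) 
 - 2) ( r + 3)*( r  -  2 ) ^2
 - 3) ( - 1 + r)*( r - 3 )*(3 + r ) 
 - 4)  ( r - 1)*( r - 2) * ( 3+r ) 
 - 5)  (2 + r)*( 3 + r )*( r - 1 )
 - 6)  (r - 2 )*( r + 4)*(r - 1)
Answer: 4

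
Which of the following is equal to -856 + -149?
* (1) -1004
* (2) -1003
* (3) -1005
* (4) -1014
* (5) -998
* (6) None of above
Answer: 3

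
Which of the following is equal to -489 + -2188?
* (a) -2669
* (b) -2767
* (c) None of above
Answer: c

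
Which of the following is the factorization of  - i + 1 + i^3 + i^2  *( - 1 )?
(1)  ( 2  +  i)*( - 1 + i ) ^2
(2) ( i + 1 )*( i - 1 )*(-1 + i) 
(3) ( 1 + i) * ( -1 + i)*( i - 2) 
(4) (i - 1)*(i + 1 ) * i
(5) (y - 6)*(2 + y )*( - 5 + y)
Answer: 2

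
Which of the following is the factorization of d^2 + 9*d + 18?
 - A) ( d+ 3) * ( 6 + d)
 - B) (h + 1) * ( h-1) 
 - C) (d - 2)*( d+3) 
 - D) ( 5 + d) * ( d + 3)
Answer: A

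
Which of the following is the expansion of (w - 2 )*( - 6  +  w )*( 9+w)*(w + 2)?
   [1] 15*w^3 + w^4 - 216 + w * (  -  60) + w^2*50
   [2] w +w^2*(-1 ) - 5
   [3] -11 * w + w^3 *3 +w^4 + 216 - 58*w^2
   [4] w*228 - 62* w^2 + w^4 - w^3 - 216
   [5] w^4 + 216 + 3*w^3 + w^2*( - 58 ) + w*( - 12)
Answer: 5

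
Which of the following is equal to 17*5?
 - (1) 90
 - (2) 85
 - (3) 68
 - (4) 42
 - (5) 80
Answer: 2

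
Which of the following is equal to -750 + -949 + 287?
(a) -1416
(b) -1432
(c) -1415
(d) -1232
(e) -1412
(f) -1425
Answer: e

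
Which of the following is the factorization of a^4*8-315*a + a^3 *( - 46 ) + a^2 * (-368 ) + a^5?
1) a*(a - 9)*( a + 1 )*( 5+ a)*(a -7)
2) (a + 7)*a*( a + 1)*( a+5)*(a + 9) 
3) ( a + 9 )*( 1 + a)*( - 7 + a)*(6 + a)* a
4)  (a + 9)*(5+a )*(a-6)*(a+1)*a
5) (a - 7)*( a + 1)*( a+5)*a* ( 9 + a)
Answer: 5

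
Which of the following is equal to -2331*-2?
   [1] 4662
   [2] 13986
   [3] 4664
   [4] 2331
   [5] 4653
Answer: 1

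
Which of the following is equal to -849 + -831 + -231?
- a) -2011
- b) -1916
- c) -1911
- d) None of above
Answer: c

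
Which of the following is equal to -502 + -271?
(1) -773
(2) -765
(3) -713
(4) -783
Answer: 1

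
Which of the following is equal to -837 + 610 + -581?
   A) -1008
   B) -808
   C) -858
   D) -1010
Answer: B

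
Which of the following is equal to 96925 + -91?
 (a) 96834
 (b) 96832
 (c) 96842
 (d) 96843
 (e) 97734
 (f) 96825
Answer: a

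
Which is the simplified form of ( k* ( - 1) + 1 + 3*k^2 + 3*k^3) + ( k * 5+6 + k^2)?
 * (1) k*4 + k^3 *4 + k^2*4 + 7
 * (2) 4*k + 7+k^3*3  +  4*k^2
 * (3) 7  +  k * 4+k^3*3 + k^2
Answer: 2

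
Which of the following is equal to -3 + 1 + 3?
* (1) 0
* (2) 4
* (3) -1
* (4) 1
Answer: 4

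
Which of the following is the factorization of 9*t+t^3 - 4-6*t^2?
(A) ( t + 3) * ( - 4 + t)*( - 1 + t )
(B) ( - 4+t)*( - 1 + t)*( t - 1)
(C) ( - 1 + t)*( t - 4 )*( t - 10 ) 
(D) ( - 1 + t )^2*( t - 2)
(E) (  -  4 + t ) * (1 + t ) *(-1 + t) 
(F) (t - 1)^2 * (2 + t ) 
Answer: B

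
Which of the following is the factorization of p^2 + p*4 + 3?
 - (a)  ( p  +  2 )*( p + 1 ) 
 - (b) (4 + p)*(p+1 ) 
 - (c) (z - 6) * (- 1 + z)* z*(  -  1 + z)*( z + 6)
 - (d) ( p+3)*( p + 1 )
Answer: d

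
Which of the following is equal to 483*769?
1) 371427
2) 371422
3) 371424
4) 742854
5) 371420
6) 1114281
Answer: 1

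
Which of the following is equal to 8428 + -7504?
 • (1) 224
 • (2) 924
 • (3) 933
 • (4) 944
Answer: 2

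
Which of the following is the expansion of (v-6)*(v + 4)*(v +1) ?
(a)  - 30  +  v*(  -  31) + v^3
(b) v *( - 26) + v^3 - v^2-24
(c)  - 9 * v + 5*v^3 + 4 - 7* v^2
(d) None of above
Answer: b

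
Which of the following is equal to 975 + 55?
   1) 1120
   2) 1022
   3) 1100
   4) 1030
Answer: 4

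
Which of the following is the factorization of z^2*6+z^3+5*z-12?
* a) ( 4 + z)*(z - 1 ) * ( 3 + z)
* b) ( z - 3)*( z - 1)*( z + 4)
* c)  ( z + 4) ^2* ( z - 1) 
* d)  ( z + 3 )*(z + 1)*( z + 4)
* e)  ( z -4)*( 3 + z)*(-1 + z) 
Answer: a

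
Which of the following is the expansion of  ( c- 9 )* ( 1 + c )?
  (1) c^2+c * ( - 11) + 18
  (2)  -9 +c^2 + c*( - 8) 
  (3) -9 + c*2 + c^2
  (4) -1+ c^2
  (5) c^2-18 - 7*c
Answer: 2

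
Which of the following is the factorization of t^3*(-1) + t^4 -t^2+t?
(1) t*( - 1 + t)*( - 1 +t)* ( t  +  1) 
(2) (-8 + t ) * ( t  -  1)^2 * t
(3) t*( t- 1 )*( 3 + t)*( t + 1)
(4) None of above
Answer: 1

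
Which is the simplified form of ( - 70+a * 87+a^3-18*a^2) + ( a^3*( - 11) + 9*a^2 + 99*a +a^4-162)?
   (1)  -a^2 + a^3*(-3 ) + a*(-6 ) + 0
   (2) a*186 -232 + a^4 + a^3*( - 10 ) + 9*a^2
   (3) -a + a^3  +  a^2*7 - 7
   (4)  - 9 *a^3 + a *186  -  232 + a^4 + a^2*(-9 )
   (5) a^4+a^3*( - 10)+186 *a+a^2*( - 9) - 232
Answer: 5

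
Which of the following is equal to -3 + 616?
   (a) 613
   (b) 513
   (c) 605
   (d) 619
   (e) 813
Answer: a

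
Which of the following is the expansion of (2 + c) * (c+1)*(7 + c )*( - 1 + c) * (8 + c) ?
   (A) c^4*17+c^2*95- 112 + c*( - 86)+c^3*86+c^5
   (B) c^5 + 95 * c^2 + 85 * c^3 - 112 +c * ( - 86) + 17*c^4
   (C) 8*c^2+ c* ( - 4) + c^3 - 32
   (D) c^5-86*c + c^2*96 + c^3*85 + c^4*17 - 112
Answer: B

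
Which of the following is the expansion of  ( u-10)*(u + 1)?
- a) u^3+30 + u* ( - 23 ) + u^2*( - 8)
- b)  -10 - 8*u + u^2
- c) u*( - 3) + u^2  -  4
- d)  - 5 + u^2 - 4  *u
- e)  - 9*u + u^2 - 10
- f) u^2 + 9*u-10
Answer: e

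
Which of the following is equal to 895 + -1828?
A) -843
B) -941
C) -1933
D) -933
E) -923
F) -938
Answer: D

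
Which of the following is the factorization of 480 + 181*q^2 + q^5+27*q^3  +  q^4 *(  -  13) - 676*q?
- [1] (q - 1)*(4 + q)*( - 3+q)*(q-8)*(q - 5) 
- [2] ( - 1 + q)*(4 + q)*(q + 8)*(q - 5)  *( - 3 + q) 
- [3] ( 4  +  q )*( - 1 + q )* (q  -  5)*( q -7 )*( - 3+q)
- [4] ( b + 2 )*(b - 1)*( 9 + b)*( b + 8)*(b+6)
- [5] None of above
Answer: 1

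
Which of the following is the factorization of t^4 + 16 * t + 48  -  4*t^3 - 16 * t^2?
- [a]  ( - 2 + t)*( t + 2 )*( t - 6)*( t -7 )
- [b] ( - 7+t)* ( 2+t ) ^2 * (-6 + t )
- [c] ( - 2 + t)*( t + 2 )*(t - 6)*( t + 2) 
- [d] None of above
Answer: c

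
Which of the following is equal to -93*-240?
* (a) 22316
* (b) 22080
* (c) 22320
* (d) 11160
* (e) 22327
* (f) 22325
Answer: c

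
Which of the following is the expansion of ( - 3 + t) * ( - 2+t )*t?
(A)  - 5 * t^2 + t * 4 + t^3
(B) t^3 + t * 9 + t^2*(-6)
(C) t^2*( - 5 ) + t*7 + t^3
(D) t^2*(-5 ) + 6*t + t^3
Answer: D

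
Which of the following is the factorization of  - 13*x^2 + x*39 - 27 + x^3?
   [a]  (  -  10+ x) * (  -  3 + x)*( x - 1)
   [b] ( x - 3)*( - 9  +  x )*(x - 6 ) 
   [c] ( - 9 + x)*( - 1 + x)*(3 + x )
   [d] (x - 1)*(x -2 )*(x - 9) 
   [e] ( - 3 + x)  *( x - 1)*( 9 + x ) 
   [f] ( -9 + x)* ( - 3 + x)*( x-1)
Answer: f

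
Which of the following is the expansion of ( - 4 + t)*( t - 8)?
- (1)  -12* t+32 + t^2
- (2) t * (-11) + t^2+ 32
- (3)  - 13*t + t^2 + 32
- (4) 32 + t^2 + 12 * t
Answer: 1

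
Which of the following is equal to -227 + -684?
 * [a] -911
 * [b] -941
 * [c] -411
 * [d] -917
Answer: a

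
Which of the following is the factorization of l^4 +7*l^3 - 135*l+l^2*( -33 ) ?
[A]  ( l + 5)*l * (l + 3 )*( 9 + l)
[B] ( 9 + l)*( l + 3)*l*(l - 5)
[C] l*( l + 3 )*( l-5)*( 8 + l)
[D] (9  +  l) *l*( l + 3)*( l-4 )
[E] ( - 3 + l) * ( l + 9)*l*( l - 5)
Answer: B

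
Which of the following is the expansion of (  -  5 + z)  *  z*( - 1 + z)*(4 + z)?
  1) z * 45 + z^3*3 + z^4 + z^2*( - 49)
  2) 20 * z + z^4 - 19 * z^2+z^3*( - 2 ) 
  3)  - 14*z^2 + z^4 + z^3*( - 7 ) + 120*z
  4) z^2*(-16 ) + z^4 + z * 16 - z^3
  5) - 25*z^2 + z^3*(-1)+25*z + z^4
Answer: 2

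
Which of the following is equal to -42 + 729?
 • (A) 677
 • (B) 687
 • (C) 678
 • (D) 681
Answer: B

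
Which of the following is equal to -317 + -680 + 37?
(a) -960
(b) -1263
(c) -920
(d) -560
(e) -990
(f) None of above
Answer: a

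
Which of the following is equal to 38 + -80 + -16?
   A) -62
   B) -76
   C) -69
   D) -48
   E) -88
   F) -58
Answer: F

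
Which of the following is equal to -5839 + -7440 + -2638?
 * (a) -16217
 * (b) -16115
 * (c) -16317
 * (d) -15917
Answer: d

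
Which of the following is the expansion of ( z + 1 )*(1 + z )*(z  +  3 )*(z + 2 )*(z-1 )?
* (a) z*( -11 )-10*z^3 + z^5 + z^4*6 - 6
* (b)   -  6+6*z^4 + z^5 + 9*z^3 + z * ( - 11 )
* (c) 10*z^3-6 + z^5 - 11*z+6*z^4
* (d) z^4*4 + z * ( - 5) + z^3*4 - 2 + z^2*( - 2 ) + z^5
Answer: c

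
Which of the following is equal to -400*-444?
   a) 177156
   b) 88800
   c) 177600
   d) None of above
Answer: c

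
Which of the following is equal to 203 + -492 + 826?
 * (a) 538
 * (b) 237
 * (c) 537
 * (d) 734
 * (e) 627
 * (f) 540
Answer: c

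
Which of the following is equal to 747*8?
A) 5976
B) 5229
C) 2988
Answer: A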